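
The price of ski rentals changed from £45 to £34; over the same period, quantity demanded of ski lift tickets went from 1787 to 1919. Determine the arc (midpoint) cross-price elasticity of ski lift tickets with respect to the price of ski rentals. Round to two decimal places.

-0.26

ΔQ_A = 1919 − 1787 = 132; ΔP_B = 34 − 45 = -11.
Midpoints: Q̄_A = 1853.0, P̄_B = 39.50.
ε = (ΔQ_A/Q̄_A)/(ΔP_B/P̄_B) = (132/1853.0)/(-11/39.50) ≈ -0.26.
ε < 0: ski lift tickets and ski rentals are complements.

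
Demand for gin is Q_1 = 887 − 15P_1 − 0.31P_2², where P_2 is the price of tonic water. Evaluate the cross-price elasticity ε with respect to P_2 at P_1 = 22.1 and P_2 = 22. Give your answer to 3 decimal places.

-0.740

At P_1 = 22.1 and P_2 = 22: Q_1 = 405.46.
∂Q_1/∂P_2 = -0.62P_2 = -0.62(22) = -13.6400.
ε = (∂Q_1/∂P_2)(P_2/Q_1) = -13.6400 × (22/405.46) ≈ -0.740.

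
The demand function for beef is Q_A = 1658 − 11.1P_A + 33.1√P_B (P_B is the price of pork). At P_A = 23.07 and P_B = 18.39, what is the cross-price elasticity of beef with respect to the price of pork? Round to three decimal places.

0.046

At P_A = 23.07 and P_B = 18.39: Q_A = 1543.868.
∂Q_A/∂P_B = 33.1/(2√P_B) = 33.1/(2√18.39) = 3.8593.
ε = (∂Q_A/∂P_B)(P_B/Q_A) = 3.8593 × (18.39/1543.868) ≈ 0.046.
ε > 0: substitutes.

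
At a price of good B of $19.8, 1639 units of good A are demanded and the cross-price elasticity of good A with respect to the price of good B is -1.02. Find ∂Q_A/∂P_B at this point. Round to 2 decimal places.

ε = (∂Q_A/∂P_B)·(P_B/Q_A) ⇒ ∂Q_A/∂P_B = ε·Q_A/P_B = -1.02 × 1639/19.8 ≈ -84.43.

-84.43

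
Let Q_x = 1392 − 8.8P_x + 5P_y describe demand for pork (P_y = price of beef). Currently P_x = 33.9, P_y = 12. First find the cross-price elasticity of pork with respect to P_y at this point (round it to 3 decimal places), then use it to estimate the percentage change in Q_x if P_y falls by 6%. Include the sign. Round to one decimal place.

-0.3%

At P_x = 33.9, P_y = 12: Q_x = 1153.68.
∂Q_x/∂P_y = 5.
ε = (∂Q_x/∂P_y)(P_y/Q_x) = 5.0000 × 12/1153.68 ≈ 0.052.
%ΔQ_x ≈ ε × %ΔP_y = 0.052 × (-6%) = -0.3%.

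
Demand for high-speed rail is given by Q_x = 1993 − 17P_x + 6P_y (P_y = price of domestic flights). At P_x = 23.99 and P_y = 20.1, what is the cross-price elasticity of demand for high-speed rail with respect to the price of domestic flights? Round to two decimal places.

At P_x = 23.99 and P_y = 20.1: Q_x = 1705.77.
∂Q_x/∂P_y = 6.
ε = (∂Q_x/∂P_y)(P_y/Q_x) = 6 × (20.1/1705.77) ≈ 0.07.
Since ε > 0, high-speed rail and domestic flights are substitutes.

0.07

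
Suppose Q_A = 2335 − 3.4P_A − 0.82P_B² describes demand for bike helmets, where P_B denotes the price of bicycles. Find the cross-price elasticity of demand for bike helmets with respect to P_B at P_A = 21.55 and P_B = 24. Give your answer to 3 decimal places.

-0.528

At P_A = 21.55 and P_B = 24: Q_A = 1789.41.
∂Q_A/∂P_B = -1.64P_B = -1.64(24) = -39.3600.
ε = (∂Q_A/∂P_B)(P_B/Q_A) = -39.3600 × (24/1789.41) ≈ -0.528.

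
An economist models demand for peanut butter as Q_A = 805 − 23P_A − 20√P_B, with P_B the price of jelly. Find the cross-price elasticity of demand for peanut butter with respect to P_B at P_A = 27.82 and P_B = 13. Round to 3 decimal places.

At P_A = 27.82 and P_B = 13: Q_A = 93.029.
∂Q_A/∂P_B = -20/(2√P_B) = -20/(2√13) = -2.7735.
ε = (∂Q_A/∂P_B)(P_B/Q_A) = -2.7735 × (13/93.029) ≈ -0.388.

-0.388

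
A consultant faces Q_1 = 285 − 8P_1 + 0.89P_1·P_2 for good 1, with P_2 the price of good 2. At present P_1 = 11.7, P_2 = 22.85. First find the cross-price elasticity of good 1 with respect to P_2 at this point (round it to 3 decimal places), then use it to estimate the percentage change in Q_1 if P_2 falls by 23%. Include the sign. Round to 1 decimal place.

-12.7%

At P_1 = 11.7, P_2 = 22.85: Q_1 = 429.337.
∂Q_1/∂P_2 = 0.89P_1 = 10.4130.
ε = (∂Q_1/∂P_2)(P_2/Q_1) = 10.4130 × 22.85/429.337 ≈ 0.554.
%ΔQ_1 ≈ ε × %ΔP_2 = 0.554 × (-23%) = -12.7%.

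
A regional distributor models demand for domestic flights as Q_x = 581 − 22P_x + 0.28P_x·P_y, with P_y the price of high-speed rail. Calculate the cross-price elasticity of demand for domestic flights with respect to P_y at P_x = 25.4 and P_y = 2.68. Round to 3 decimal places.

At P_x = 25.4 and P_y = 2.68: Q_x = 41.260.
∂Q_x/∂P_y = 0.28P_x = 0.28(25.4) = 7.1120.
ε = (∂Q_x/∂P_y)(P_y/Q_x) = 7.1120 × (2.68/41.260) ≈ 0.462.
ε > 0: substitutes.

0.462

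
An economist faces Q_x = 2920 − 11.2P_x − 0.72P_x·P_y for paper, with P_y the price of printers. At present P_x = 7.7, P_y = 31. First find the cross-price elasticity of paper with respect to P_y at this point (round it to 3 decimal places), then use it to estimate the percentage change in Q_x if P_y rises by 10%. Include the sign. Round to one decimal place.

At P_x = 7.7, P_y = 31: Q_x = 2661.896.
∂Q_x/∂P_y = -0.72P_x = -5.5440.
ε = (∂Q_x/∂P_y)(P_y/Q_x) = -5.5440 × 31/2661.896 ≈ -0.065.
%ΔQ_x ≈ ε × %ΔP_y = -0.065 × (10%) = -0.7%.

-0.7%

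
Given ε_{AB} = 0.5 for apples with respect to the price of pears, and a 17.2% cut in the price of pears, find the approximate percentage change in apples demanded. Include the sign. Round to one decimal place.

-8.6%

%ΔQ ≈ ε × %ΔP of pears = 0.5 × (-17.2%) = -8.6%.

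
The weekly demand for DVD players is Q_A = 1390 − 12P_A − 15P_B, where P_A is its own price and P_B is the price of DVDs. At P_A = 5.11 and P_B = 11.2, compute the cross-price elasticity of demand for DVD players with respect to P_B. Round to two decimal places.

At P_A = 5.11 and P_B = 11.2: Q_A = 1160.68.
∂Q_A/∂P_B = -15.
ε = (∂Q_A/∂P_B)(P_B/Q_A) = -15 × (11.2/1160.68) ≈ -0.14.
Since ε < 0, DVD players and DVDs are complements.

-0.14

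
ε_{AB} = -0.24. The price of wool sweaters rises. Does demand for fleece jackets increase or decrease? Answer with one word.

ε < 0 and the price of wool sweaters rises, so the quantity of fleece jackets moves in the opposite direction: it decreases.

decrease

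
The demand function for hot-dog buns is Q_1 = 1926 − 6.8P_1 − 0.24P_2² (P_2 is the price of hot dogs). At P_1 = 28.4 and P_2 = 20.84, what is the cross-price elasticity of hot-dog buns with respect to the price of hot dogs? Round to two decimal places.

At P_1 = 28.4 and P_2 = 20.84: Q_1 = 1628.647.
∂Q_1/∂P_2 = -0.48P_2 = -0.48(20.84) = -10.0032.
ε = (∂Q_1/∂P_2)(P_2/Q_1) = -10.0032 × (20.84/1628.647) ≈ -0.13.
ε < 0: complements.

-0.13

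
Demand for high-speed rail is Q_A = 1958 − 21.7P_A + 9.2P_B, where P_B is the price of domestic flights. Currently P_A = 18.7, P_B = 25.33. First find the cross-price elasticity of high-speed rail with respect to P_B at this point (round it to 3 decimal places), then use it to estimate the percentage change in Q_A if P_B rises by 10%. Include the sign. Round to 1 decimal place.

At P_A = 18.7, P_B = 25.33: Q_A = 1785.246.
∂Q_A/∂P_B = 9.2.
ε = (∂Q_A/∂P_B)(P_B/Q_A) = 9.2000 × 25.33/1785.246 ≈ 0.131.
%ΔQ_A ≈ ε × %ΔP_B = 0.131 × (10%) = 1.3%.

1.3%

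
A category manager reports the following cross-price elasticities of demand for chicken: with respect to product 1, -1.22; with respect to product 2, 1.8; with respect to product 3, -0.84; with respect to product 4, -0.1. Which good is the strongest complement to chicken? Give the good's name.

product 1

Complements have ε < 0. The most negative value is -1.22 (product 1).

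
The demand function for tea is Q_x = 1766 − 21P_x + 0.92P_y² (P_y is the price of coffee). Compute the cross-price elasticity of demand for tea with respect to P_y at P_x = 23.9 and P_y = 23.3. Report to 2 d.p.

0.57

At P_x = 23.9 and P_y = 23.3: Q_x = 1763.559.
∂Q_x/∂P_y = 1.84P_y = 1.84(23.3) = 42.8720.
ε = (∂Q_x/∂P_y)(P_y/Q_x) = 42.8720 × (23.3/1763.559) ≈ 0.57.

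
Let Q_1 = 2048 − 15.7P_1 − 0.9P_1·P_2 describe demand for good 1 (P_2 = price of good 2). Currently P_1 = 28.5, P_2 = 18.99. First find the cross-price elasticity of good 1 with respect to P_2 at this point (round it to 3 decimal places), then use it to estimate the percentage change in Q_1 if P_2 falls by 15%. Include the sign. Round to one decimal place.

6.6%

At P_1 = 28.5, P_2 = 18.99: Q_1 = 1113.457.
∂Q_1/∂P_2 = -0.9P_1 = -25.6500.
ε = (∂Q_1/∂P_2)(P_2/Q_1) = -25.6500 × 18.99/1113.457 ≈ -0.437.
%ΔQ_1 ≈ ε × %ΔP_2 = -0.437 × (-15%) = 6.6%.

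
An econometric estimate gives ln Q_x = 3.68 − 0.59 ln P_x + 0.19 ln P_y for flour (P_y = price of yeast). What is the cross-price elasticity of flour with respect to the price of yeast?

0.19

In a log-linear (constant-elasticity) demand function, the coefficient on ln P_y is the cross-price elasticity.
ε = 0.19. Positive, so flour and yeast are substitutes.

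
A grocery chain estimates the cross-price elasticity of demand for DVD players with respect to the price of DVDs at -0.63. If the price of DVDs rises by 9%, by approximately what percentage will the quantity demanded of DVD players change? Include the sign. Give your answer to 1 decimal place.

-5.7%

%ΔQ ≈ ε × %ΔP of DVDs = -0.63 × (9%) = -5.7%.
Demand for DVD players falls by about 5.7%.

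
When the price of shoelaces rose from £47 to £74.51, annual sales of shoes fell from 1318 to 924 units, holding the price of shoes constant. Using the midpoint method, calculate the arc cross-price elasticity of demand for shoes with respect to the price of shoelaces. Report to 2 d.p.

ΔQ_A = 924 − 1318 = -394; ΔP_B = 74.51 − 47 = 27.51.
Midpoints: Q̄_A = 1121.0, P̄_B = 60.76.
ε = (ΔQ_A/Q̄_A)/(ΔP_B/P̄_B) = (-394/1121.0)/(27.51/60.76) ≈ -0.78.

-0.78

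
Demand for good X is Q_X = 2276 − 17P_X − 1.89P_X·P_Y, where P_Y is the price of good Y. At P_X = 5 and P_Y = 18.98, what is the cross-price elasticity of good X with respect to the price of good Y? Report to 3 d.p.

-0.089

At P_X = 5 and P_Y = 18.98: Q_X = 2011.639.
∂Q_X/∂P_Y = -1.89P_X = -1.89(5) = -9.4500.
ε = (∂Q_X/∂P_Y)(P_Y/Q_X) = -9.4500 × (18.98/2011.639) ≈ -0.089.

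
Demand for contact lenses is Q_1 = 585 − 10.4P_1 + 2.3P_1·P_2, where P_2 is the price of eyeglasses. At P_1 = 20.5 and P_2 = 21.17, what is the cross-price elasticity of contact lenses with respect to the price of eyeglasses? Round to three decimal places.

At P_1 = 20.5 and P_2 = 21.17: Q_1 = 1369.966.
∂Q_1/∂P_2 = 2.3P_1 = 2.3(20.5) = 47.1500.
ε = (∂Q_1/∂P_2)(P_2/Q_1) = 47.1500 × (21.17/1369.966) ≈ 0.729.

0.729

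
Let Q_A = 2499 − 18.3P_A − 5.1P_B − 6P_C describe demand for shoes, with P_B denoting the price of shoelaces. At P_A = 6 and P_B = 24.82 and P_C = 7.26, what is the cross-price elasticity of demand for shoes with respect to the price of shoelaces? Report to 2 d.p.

At P_A = 6 and P_B = 24.82 and P_C = 7.26: Q_A = 2219.058.
∂Q_A/∂P_B = -5.1.
ε = (∂Q_A/∂P_B)(P_B/Q_A) = -5.1 × (24.82/2219.058) ≈ -0.06.

-0.06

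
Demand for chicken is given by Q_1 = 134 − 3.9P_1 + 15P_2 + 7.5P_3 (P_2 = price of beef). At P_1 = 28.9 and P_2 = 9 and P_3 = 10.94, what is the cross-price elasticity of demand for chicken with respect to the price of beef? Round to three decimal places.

At P_1 = 28.9 and P_2 = 9 and P_3 = 10.94: Q_1 = 238.34.
∂Q_1/∂P_2 = 15.
ε = (∂Q_1/∂P_2)(P_2/Q_1) = 15 × (9/238.34) ≈ 0.566.

0.566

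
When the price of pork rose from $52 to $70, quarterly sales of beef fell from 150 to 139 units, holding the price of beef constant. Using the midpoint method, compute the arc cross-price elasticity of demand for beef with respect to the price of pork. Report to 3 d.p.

ΔQ_A = 139 − 150 = -11; ΔP_B = 70 − 52 = 18.
Midpoints: Q̄_A = 144.5, P̄_B = 61.00.
ε = (ΔQ_A/Q̄_A)/(ΔP_B/P̄_B) = (-11/144.5)/(18/61.00) ≈ -0.258.
ε < 0: beef and pork are complements.

-0.258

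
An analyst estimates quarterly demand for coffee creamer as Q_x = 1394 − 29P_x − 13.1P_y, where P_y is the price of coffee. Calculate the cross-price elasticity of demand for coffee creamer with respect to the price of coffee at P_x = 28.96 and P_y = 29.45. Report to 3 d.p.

-2.291

At P_x = 28.96 and P_y = 29.45: Q_x = 168.365.
∂Q_x/∂P_y = -13.1.
ε = (∂Q_x/∂P_y)(P_y/Q_x) = -13.1 × (29.45/168.365) ≈ -2.291.
Since ε < 0, coffee creamer and coffee are complements.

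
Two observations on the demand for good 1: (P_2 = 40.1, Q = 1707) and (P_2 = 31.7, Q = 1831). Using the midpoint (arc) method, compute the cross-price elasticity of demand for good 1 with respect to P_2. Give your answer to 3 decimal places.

ΔQ_1 = 1831 − 1707 = 124; ΔP_2 = 31.7 − 40.1 = -8.4.
Midpoints: Q̄_1 = 1769.0, P̄_2 = 35.90.
ε = (ΔQ_1/Q̄_1)/(ΔP_2/P̄_2) = (124/1769.0)/(-8.4/35.90) ≈ -0.300.
ε < 0: good 1 and good 2 are complements.

-0.300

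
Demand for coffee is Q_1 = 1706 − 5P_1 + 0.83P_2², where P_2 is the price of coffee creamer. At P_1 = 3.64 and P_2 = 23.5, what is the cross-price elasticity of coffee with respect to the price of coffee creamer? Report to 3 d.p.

At P_1 = 3.64 and P_2 = 23.5: Q_1 = 2146.168.
∂Q_1/∂P_2 = 1.66P_2 = 1.66(23.5) = 39.0100.
ε = (∂Q_1/∂P_2)(P_2/Q_1) = 39.0100 × (23.5/2146.168) ≈ 0.427.
ε > 0: substitutes.

0.427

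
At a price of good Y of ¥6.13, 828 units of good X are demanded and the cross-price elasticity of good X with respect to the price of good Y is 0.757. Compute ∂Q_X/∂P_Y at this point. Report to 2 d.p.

102.25

ε = (∂Q_X/∂P_Y)·(P_Y/Q_X) ⇒ ∂Q_X/∂P_Y = ε·Q_X/P_Y = 0.757 × 828/6.13 ≈ 102.25.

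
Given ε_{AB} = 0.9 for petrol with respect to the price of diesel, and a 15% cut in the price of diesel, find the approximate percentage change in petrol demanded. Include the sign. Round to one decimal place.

%ΔQ ≈ ε × %ΔP of diesel = 0.9 × (-15%) = -13.5%.

-13.5%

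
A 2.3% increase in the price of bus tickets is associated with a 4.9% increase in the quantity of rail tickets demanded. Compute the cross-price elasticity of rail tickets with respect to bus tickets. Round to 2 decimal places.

ε = (%ΔQ of rail tickets) / (%ΔP of bus tickets) = (4.9%) / (2.3%) ≈ 2.13.
Positive cross-price elasticity: substitutes.

2.13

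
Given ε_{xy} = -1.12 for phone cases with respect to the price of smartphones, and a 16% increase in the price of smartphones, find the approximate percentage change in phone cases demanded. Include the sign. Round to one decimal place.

%ΔQ ≈ ε × %ΔP of smartphones = -1.12 × (16%) = -17.9%.

-17.9%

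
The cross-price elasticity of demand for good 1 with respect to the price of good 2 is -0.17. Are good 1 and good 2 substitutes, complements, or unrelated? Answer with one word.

complements

ε = -0.17 < 0, so a higher price of good 2 lowers demand for good 1: complements.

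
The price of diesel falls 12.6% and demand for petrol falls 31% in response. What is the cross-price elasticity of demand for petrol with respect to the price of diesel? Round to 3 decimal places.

2.460

ε = (%ΔQ of petrol) / (%ΔP of diesel) = (-31%) / (-12.6%) ≈ 2.460.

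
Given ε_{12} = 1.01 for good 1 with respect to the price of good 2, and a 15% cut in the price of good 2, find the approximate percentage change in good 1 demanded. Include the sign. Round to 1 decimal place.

-15.2%

%ΔQ ≈ ε × %ΔP of good 2 = 1.01 × (-15%) = -15.2%.
Demand for good 1 falls by about 15.2%.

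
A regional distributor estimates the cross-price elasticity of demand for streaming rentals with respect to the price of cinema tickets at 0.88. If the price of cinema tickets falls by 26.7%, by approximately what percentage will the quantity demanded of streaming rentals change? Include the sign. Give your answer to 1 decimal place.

%ΔQ ≈ ε × %ΔP of cinema tickets = 0.88 × (-26.7%) = -23.5%.

-23.5%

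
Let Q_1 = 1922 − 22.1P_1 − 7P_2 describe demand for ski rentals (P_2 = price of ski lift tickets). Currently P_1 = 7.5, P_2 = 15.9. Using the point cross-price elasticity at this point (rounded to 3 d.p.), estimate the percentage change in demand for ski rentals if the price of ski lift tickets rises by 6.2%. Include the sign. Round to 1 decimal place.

At P_1 = 7.5, P_2 = 15.9: Q_1 = 1644.95.
∂Q_1/∂P_2 = -7.
ε = (∂Q_1/∂P_2)(P_2/Q_1) = -7.0000 × 15.9/1644.95 ≈ -0.068.
%ΔQ_1 ≈ ε × %ΔP_2 = -0.068 × (6.2%) = -0.4%.

-0.4%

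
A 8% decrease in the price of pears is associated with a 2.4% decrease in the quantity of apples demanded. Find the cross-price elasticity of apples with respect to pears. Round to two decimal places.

0.30

ε = (%ΔQ of apples) / (%ΔP of pears) = (-2.4%) / (-8%) ≈ 0.30.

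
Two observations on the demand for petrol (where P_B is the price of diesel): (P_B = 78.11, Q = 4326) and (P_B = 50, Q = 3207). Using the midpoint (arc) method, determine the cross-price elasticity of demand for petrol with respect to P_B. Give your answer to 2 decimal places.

ΔQ_A = 3207 − 4326 = -1119; ΔP_B = 50 − 78.11 = -28.11.
Midpoints: Q̄_A = 3766.5, P̄_B = 64.06.
ε = (ΔQ_A/Q̄_A)/(ΔP_B/P̄_B) = (-1119/3766.5)/(-28.11/64.06) ≈ 0.68.

0.68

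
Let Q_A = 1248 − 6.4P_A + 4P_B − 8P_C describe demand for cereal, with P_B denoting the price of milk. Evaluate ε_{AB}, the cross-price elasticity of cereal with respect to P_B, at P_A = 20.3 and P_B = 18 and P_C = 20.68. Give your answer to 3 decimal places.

0.070

At P_A = 20.3 and P_B = 18 and P_C = 20.68: Q_A = 1024.64.
∂Q_A/∂P_B = 4.
ε = (∂Q_A/∂P_B)(P_B/Q_A) = 4 × (18/1024.64) ≈ 0.070.
Since ε > 0, cereal and milk are substitutes.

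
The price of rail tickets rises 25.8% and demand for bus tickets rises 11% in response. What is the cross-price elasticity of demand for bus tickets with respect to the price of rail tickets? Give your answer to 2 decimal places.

ε = (%ΔQ of bus tickets) / (%ΔP of rail tickets) = (11%) / (25.8%) ≈ 0.43.

0.43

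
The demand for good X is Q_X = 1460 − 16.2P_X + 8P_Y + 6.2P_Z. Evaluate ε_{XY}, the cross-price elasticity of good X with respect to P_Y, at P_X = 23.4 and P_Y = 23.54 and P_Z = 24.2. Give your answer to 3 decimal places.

0.133

At P_X = 23.4 and P_Y = 23.54 and P_Z = 24.2: Q_X = 1419.28.
∂Q_X/∂P_Y = 8.
ε = (∂Q_X/∂P_Y)(P_Y/Q_X) = 8 × (23.54/1419.28) ≈ 0.133.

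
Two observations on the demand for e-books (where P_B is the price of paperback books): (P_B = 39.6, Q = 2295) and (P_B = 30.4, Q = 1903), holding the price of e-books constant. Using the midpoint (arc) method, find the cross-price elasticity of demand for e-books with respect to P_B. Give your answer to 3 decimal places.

ΔQ_A = 1903 − 2295 = -392; ΔP_B = 30.4 − 39.6 = -9.2.
Midpoints: Q̄_A = 2099.0, P̄_B = 35.00.
ε = (ΔQ_A/Q̄_A)/(ΔP_B/P̄_B) = (-392/2099.0)/(-9.2/35.00) ≈ 0.710.

0.710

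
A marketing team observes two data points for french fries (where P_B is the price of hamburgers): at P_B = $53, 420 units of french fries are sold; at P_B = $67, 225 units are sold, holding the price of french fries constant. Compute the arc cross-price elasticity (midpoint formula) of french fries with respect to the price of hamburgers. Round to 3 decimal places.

-2.591

ΔQ_A = 225 − 420 = -195; ΔP_B = 67 − 53 = 14.
Midpoints: Q̄_A = 322.5, P̄_B = 60.00.
ε = (ΔQ_A/Q̄_A)/(ΔP_B/P̄_B) = (-195/322.5)/(14/60.00) ≈ -2.591.
ε < 0: french fries and hamburgers are complements.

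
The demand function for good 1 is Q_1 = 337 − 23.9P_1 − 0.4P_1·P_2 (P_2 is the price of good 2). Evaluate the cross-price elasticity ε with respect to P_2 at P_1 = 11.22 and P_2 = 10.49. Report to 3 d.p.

-2.163

At P_1 = 11.22 and P_2 = 10.49: Q_1 = 21.763.
∂Q_1/∂P_2 = -0.4P_1 = -0.4(11.22) = -4.4880.
ε = (∂Q_1/∂P_2)(P_2/Q_1) = -4.4880 × (10.49/21.763) ≈ -2.163.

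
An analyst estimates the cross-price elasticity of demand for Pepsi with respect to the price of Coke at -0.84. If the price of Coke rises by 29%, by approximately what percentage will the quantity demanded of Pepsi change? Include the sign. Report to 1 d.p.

-24.4%

%ΔQ ≈ ε × %ΔP of Coke = -0.84 × (29%) = -24.4%.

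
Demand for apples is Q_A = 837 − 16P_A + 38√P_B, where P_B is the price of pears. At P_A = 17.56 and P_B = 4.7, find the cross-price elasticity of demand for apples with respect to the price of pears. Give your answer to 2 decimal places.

0.06

At P_A = 17.56 and P_B = 4.7: Q_A = 638.422.
∂Q_A/∂P_B = 38/(2√P_B) = 38/(2√4.7) = 8.7640.
ε = (∂Q_A/∂P_B)(P_B/Q_A) = 8.7640 × (4.7/638.422) ≈ 0.06.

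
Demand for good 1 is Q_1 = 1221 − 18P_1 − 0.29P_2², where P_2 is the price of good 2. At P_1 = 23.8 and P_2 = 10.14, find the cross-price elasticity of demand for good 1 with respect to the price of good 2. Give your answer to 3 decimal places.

-0.078

At P_1 = 23.8 and P_2 = 10.14: Q_1 = 762.782.
∂Q_1/∂P_2 = -0.58P_2 = -0.58(10.14) = -5.8812.
ε = (∂Q_1/∂P_2)(P_2/Q_1) = -5.8812 × (10.14/762.782) ≈ -0.078.
ε < 0: complements.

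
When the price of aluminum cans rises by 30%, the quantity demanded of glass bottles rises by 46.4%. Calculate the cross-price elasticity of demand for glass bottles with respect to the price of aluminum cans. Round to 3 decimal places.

1.547

ε = (%ΔQ of glass bottles) / (%ΔP of aluminum cans) = (46.4%) / (30%) ≈ 1.547.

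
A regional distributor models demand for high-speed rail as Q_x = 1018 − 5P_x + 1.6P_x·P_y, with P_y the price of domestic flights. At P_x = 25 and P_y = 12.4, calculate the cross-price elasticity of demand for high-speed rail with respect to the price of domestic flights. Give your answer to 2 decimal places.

0.36

At P_x = 25 and P_y = 12.4: Q_x = 1389.
∂Q_x/∂P_y = 1.6P_x = 1.6(25) = 40.0000.
ε = (∂Q_x/∂P_y)(P_y/Q_x) = 40.0000 × (12.4/1389) ≈ 0.36.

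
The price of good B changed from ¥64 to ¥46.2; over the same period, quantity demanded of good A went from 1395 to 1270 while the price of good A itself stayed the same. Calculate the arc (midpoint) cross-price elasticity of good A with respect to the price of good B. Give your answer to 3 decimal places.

0.290

ΔQ_A = 1270 − 1395 = -125; ΔP_B = 46.2 − 64 = -17.8.
Midpoints: Q̄_A = 1332.5, P̄_B = 55.10.
ε = (ΔQ_A/Q̄_A)/(ΔP_B/P̄_B) = (-125/1332.5)/(-17.8/55.10) ≈ 0.290.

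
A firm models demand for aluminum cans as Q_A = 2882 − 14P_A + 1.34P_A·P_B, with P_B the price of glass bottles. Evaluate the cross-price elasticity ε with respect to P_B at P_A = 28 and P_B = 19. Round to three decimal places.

At P_A = 28 and P_B = 19: Q_A = 3202.88.
∂Q_A/∂P_B = 1.34P_A = 1.34(28) = 37.5200.
ε = (∂Q_A/∂P_B)(P_B/Q_A) = 37.5200 × (19/3202.88) ≈ 0.223.
ε > 0: substitutes.

0.223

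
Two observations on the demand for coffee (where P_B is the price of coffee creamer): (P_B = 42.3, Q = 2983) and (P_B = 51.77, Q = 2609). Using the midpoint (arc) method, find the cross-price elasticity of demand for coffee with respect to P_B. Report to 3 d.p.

-0.664

ΔQ_A = 2609 − 2983 = -374; ΔP_B = 51.77 − 42.3 = 9.47.
Midpoints: Q̄_A = 2796.0, P̄_B = 47.03.
ε = (ΔQ_A/Q̄_A)/(ΔP_B/P̄_B) = (-374/2796.0)/(9.47/47.03) ≈ -0.664.
ε < 0: coffee and coffee creamer are complements.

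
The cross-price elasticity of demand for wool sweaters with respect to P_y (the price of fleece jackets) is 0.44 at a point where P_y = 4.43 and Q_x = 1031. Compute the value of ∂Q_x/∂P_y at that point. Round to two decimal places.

ε = (∂Q_x/∂P_y)·(P_y/Q_x) ⇒ ∂Q_x/∂P_y = ε·Q_x/P_y = 0.44 × 1031/4.43 ≈ 102.40.

102.40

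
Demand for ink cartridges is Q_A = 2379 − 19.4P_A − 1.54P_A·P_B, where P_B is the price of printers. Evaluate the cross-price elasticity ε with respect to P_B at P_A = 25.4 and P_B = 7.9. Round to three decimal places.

-0.196

At P_A = 25.4 and P_B = 7.9: Q_A = 1577.224.
∂Q_A/∂P_B = -1.54P_A = -1.54(25.4) = -39.1160.
ε = (∂Q_A/∂P_B)(P_B/Q_A) = -39.1160 × (7.9/1577.224) ≈ -0.196.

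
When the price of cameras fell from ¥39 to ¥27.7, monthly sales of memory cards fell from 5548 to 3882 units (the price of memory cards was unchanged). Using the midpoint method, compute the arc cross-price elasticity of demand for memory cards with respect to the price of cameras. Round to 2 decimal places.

1.04

ΔQ_A = 3882 − 5548 = -1666; ΔP_B = 27.7 − 39 = -11.3.
Midpoints: Q̄_A = 4715.0, P̄_B = 33.35.
ε = (ΔQ_A/Q̄_A)/(ΔP_B/P̄_B) = (-1666/4715.0)/(-11.3/33.35) ≈ 1.04.
ε > 0: memory cards and cameras are substitutes.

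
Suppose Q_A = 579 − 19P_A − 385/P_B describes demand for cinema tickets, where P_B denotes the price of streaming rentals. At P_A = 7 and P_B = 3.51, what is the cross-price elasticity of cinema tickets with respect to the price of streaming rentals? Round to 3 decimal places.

0.326

At P_A = 7 and P_B = 3.51: Q_A = 336.313.
∂Q_A/∂P_B = 385/P_B² = 31.2497.
ε = (∂Q_A/∂P_B)(P_B/Q_A) = 31.2497 × (3.51/336.313) ≈ 0.326.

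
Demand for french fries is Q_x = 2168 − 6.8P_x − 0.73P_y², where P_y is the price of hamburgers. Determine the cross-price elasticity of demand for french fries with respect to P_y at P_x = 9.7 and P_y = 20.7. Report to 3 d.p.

At P_x = 9.7 and P_y = 20.7: Q_x = 1789.242.
∂Q_x/∂P_y = -1.46P_y = -1.46(20.7) = -30.2220.
ε = (∂Q_x/∂P_y)(P_y/Q_x) = -30.2220 × (20.7/1789.242) ≈ -0.350.

-0.350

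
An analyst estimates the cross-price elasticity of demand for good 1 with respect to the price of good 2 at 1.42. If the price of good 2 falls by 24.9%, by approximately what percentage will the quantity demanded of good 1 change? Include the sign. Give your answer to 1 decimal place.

-35.4%

%ΔQ ≈ ε × %ΔP of good 2 = 1.42 × (-24.9%) = -35.4%.
Demand for good 1 falls by about 35.4%.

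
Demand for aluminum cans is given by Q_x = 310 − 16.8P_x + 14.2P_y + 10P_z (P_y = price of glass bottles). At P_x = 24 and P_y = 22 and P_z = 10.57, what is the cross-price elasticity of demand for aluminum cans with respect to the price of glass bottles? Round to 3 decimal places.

0.962

At P_x = 24 and P_y = 22 and P_z = 10.57: Q_x = 324.9.
∂Q_x/∂P_y = 14.2.
ε = (∂Q_x/∂P_y)(P_y/Q_x) = 14.2 × (22/324.9) ≈ 0.962.
Since ε > 0, aluminum cans and glass bottles are substitutes.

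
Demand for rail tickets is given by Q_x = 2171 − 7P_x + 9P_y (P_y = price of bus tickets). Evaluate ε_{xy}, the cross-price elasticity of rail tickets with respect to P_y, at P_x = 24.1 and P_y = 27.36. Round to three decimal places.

At P_x = 24.1 and P_y = 27.36: Q_x = 2248.54.
∂Q_x/∂P_y = 9.
ε = (∂Q_x/∂P_y)(P_y/Q_x) = 9 × (27.36/2248.54) ≈ 0.110.

0.110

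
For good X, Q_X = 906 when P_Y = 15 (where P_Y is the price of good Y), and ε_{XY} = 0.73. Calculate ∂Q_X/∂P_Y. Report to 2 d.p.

ε = (∂Q_X/∂P_Y)·(P_Y/Q_X) ⇒ ∂Q_X/∂P_Y = ε·Q_X/P_Y = 0.73 × 906/15 ≈ 44.09.

44.09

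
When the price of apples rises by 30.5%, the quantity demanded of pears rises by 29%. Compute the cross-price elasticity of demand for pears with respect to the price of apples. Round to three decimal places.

ε = (%ΔQ of pears) / (%ΔP of apples) = (29%) / (30.5%) ≈ 0.951.

0.951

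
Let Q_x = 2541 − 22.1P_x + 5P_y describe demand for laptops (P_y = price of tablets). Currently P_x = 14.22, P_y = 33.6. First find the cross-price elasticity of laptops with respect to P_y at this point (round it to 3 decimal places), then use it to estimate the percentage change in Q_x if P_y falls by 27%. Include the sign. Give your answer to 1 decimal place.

-1.9%

At P_x = 14.22, P_y = 33.6: Q_x = 2394.738.
∂Q_x/∂P_y = 5.
ε = (∂Q_x/∂P_y)(P_y/Q_x) = 5.0000 × 33.6/2394.738 ≈ 0.070.
%ΔQ_x ≈ ε × %ΔP_y = 0.070 × (-27%) = -1.9%.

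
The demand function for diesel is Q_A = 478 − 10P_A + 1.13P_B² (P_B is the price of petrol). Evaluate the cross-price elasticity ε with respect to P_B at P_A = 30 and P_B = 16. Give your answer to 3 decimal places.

At P_A = 30 and P_B = 16: Q_A = 467.28.
∂Q_A/∂P_B = 2.26P_B = 2.26(16) = 36.1600.
ε = (∂Q_A/∂P_B)(P_B/Q_A) = 36.1600 × (16/467.28) ≈ 1.238.

1.238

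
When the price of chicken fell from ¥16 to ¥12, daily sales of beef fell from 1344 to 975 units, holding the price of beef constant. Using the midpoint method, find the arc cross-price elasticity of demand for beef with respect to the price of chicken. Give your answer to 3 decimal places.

1.114

ΔQ_A = 975 − 1344 = -369; ΔP_B = 12 − 16 = -4.
Midpoints: Q̄_A = 1159.5, P̄_B = 14.00.
ε = (ΔQ_A/Q̄_A)/(ΔP_B/P̄_B) = (-369/1159.5)/(-4/14.00) ≈ 1.114.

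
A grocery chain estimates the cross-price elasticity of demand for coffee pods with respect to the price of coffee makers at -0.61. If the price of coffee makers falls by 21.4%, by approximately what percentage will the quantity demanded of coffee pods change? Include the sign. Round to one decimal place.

13.1%

%ΔQ ≈ ε × %ΔP of coffee makers = -0.61 × (-21.4%) = 13.1%.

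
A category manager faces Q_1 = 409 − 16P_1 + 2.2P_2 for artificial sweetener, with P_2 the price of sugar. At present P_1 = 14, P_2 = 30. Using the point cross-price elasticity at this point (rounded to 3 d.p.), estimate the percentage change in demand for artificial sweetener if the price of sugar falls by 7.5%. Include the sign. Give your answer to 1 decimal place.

At P_1 = 14, P_2 = 30: Q_1 = 251.
∂Q_1/∂P_2 = 2.2.
ε = (∂Q_1/∂P_2)(P_2/Q_1) = 2.2000 × 30/251 ≈ 0.263.
%ΔQ_1 ≈ ε × %ΔP_2 = 0.263 × (-7.5%) = -2.0%.

-2.0%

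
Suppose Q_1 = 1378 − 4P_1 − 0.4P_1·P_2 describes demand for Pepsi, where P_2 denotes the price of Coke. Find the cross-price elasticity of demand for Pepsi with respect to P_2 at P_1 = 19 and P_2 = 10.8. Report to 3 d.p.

-0.067

At P_1 = 19 and P_2 = 10.8: Q_1 = 1219.92.
∂Q_1/∂P_2 = -0.4P_1 = -0.4(19) = -7.6000.
ε = (∂Q_1/∂P_2)(P_2/Q_1) = -7.6000 × (10.8/1219.92) ≈ -0.067.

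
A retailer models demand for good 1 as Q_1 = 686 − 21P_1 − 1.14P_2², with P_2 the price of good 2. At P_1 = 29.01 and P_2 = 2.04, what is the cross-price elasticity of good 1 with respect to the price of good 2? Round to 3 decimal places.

At P_1 = 29.01 and P_2 = 2.04: Q_1 = 72.046.
∂Q_1/∂P_2 = -2.28P_2 = -2.28(2.04) = -4.6512.
ε = (∂Q_1/∂P_2)(P_2/Q_1) = -4.6512 × (2.04/72.046) ≈ -0.132.
ε < 0: complements.

-0.132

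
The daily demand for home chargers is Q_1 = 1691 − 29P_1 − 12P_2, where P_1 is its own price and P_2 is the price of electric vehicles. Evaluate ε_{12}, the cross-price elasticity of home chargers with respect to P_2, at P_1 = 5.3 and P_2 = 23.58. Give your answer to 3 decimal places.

-0.226

At P_1 = 5.3 and P_2 = 23.58: Q_1 = 1254.34.
∂Q_1/∂P_2 = -12.
ε = (∂Q_1/∂P_2)(P_2/Q_1) = -12 × (23.58/1254.34) ≈ -0.226.
Since ε < 0, home chargers and electric vehicles are complements.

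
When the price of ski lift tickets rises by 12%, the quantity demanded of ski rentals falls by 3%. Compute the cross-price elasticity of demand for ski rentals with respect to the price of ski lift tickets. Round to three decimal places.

-0.250

ε = (%ΔQ of ski rentals) / (%ΔP of ski lift tickets) = (-3%) / (12%) ≈ -0.250.
Negative cross-price elasticity: complements.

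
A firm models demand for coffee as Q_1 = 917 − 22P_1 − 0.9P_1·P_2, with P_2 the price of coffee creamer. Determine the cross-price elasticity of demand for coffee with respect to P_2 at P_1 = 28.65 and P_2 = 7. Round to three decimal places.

-1.699

At P_1 = 28.65 and P_2 = 7: Q_1 = 106.205.
∂Q_1/∂P_2 = -0.9P_1 = -0.9(28.65) = -25.7850.
ε = (∂Q_1/∂P_2)(P_2/Q_1) = -25.7850 × (7/106.205) ≈ -1.699.
ε < 0: complements.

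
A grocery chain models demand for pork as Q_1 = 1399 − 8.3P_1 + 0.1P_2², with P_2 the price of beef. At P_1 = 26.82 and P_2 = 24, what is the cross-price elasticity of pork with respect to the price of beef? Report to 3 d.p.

At P_1 = 26.82 and P_2 = 24: Q_1 = 1233.994.
∂Q_1/∂P_2 = 0.2P_2 = 0.2(24) = 4.8000.
ε = (∂Q_1/∂P_2)(P_2/Q_1) = 4.8000 × (24/1233.994) ≈ 0.093.

0.093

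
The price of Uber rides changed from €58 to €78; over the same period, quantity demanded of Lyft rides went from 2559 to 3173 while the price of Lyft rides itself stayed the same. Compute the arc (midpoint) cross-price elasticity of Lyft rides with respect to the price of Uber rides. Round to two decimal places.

0.73

ΔQ_A = 3173 − 2559 = 614; ΔP_B = 78 − 58 = 20.
Midpoints: Q̄_A = 2866.0, P̄_B = 68.00.
ε = (ΔQ_A/Q̄_A)/(ΔP_B/P̄_B) = (614/2866.0)/(20/68.00) ≈ 0.73.
ε > 0: Lyft rides and Uber rides are substitutes.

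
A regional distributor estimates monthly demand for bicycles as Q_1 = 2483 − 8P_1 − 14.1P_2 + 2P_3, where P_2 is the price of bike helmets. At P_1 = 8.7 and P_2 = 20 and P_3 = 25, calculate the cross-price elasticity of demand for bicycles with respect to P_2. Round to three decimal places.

At P_1 = 8.7 and P_2 = 20 and P_3 = 25: Q_1 = 2181.4.
∂Q_1/∂P_2 = -14.1.
ε = (∂Q_1/∂P_2)(P_2/Q_1) = -14.1 × (20/2181.4) ≈ -0.129.
Since ε < 0, bicycles and bike helmets are complements.

-0.129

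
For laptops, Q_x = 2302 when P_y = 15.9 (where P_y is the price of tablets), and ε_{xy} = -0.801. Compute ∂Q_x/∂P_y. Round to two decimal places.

ε = (∂Q_x/∂P_y)·(P_y/Q_x) ⇒ ∂Q_x/∂P_y = ε·Q_x/P_y = -0.801 × 2302/15.9 ≈ -115.97.

-115.97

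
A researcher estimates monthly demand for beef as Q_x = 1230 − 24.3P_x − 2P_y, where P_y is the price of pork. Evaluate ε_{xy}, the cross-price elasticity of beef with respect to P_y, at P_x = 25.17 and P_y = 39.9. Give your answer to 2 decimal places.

-0.15

At P_x = 25.17 and P_y = 39.9: Q_x = 538.569.
∂Q_x/∂P_y = -2.
ε = (∂Q_x/∂P_y)(P_y/Q_x) = -2 × (39.9/538.569) ≈ -0.15.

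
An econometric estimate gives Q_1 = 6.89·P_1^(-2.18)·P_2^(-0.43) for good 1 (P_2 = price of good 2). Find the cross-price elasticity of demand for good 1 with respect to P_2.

In a log-linear (constant-elasticity) demand function, the coefficient on the exponent of P_2 is the cross-price elasticity.
ε = -0.43. Negative, so good 1 and good 2 are complements.

-0.43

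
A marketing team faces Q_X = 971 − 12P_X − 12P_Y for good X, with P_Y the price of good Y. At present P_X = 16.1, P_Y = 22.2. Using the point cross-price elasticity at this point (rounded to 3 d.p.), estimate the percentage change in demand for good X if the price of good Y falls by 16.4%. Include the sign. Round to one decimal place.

At P_X = 16.1, P_Y = 22.2: Q_X = 511.4.
∂Q_X/∂P_Y = -12.
ε = (∂Q_X/∂P_Y)(P_Y/Q_X) = -12.0000 × 22.2/511.4 ≈ -0.521.
%ΔQ_X ≈ ε × %ΔP_Y = -0.521 × (-16.4%) = 8.5%.

8.5%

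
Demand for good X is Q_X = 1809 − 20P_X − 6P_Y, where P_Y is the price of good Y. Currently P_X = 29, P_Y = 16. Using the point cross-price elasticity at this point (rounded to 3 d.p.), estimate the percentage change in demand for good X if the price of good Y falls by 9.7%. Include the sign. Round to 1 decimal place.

0.8%

At P_X = 29, P_Y = 16: Q_X = 1133.
∂Q_X/∂P_Y = -6.
ε = (∂Q_X/∂P_Y)(P_Y/Q_X) = -6.0000 × 16/1133 ≈ -0.085.
%ΔQ_X ≈ ε × %ΔP_Y = -0.085 × (-9.7%) = 0.8%.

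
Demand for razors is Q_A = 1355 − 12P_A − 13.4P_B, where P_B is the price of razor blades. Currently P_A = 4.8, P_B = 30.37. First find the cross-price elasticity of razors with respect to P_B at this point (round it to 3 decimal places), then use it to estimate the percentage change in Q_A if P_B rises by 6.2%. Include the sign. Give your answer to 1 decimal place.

-2.8%

At P_A = 4.8, P_B = 30.37: Q_A = 890.442.
∂Q_A/∂P_B = -13.4.
ε = (∂Q_A/∂P_B)(P_B/Q_A) = -13.4000 × 30.37/890.442 ≈ -0.457.
%ΔQ_A ≈ ε × %ΔP_B = -0.457 × (6.2%) = -2.8%.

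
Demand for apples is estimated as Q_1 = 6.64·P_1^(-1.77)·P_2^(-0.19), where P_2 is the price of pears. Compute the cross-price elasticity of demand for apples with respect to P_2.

-0.19

In a log-linear (constant-elasticity) demand function, the coefficient on the exponent of P_2 is the cross-price elasticity.
ε = -0.19. Negative, so apples and pears are complements.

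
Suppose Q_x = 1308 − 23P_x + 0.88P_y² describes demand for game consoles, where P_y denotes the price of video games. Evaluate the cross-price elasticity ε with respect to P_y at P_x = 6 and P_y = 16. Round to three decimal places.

0.323

At P_x = 6 and P_y = 16: Q_x = 1395.28.
∂Q_x/∂P_y = 1.76P_y = 1.76(16) = 28.1600.
ε = (∂Q_x/∂P_y)(P_y/Q_x) = 28.1600 × (16/1395.28) ≈ 0.323.
ε > 0: substitutes.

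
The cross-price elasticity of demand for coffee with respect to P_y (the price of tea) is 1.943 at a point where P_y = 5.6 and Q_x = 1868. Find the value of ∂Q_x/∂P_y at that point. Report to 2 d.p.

ε = (∂Q_x/∂P_y)·(P_y/Q_x) ⇒ ∂Q_x/∂P_y = ε·Q_x/P_y = 1.943 × 1868/5.6 ≈ 648.13.

648.13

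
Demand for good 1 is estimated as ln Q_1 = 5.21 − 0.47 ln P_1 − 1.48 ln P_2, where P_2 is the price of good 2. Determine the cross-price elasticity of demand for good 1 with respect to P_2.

-1.48

In a log-linear (constant-elasticity) demand function, the coefficient on ln P_2 is the cross-price elasticity.
ε = -1.48. Negative, so good 1 and good 2 are complements.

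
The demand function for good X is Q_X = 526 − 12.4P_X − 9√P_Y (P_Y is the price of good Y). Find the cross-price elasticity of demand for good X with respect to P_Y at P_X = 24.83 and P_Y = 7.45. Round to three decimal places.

-0.063

At P_X = 24.83 and P_Y = 7.45: Q_X = 193.543.
∂Q_X/∂P_Y = -9/(2√P_Y) = -9/(2√7.45) = -1.6487.
ε = (∂Q_X/∂P_Y)(P_Y/Q_X) = -1.6487 × (7.45/193.543) ≈ -0.063.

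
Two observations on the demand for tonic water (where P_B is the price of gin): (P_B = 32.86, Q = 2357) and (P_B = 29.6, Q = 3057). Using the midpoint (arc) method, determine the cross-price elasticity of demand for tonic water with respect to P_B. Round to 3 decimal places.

ΔQ_A = 3057 − 2357 = 700; ΔP_B = 29.6 − 32.86 = -3.26.
Midpoints: Q̄_A = 2707.0, P̄_B = 31.23.
ε = (ΔQ_A/Q̄_A)/(ΔP_B/P̄_B) = (700/2707.0)/(-3.26/31.23) ≈ -2.477.
ε < 0: tonic water and gin are complements.

-2.477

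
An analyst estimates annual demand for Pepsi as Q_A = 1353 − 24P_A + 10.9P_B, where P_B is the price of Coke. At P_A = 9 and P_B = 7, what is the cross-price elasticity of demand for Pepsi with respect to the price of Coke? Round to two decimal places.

0.06

At P_A = 9 and P_B = 7: Q_A = 1213.3.
∂Q_A/∂P_B = 10.9.
ε = (∂Q_A/∂P_B)(P_B/Q_A) = 10.9 × (7/1213.3) ≈ 0.06.
Since ε > 0, Pepsi and Coke are substitutes.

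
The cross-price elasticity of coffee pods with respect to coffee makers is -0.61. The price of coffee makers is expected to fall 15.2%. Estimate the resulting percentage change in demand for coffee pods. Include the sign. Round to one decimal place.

9.3%

%ΔQ ≈ ε × %ΔP of coffee makers = -0.61 × (-15.2%) = 9.3%.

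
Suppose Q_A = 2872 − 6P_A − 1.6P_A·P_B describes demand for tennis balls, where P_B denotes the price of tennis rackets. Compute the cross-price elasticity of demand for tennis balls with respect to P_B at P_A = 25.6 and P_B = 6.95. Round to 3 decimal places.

-0.117

At P_A = 25.6 and P_B = 6.95: Q_A = 2433.728.
∂Q_A/∂P_B = -1.6P_A = -1.6(25.6) = -40.9600.
ε = (∂Q_A/∂P_B)(P_B/Q_A) = -40.9600 × (6.95/2433.728) ≈ -0.117.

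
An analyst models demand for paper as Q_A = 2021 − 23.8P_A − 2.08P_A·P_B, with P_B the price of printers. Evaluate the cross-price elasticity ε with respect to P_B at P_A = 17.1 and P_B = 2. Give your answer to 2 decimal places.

-0.05

At P_A = 17.1 and P_B = 2: Q_A = 1542.884.
∂Q_A/∂P_B = -2.08P_A = -2.08(17.1) = -35.5680.
ε = (∂Q_A/∂P_B)(P_B/Q_A) = -35.5680 × (2/1542.884) ≈ -0.05.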